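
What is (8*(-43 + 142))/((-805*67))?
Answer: -792/53935 ≈ -0.014684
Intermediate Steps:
(8*(-43 + 142))/((-805*67)) = (8*99)/(-53935) = 792*(-1/53935) = -792/53935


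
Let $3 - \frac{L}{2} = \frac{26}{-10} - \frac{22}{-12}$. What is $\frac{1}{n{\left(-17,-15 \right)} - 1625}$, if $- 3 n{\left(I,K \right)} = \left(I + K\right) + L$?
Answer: $- \frac{45}{72758} \approx -0.00061849$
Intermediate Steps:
$L = \frac{113}{15}$ ($L = 6 - 2 \left(\frac{26}{-10} - \frac{22}{-12}\right) = 6 - 2 \left(26 \left(- \frac{1}{10}\right) - - \frac{11}{6}\right) = 6 - 2 \left(- \frac{13}{5} + \frac{11}{6}\right) = 6 - - \frac{23}{15} = 6 + \frac{23}{15} = \frac{113}{15} \approx 7.5333$)
$n{\left(I,K \right)} = - \frac{113}{45} - \frac{I}{3} - \frac{K}{3}$ ($n{\left(I,K \right)} = - \frac{\left(I + K\right) + \frac{113}{15}}{3} = - \frac{\frac{113}{15} + I + K}{3} = - \frac{113}{45} - \frac{I}{3} - \frac{K}{3}$)
$\frac{1}{n{\left(-17,-15 \right)} - 1625} = \frac{1}{\left(- \frac{113}{45} - - \frac{17}{3} - -5\right) - 1625} = \frac{1}{\left(- \frac{113}{45} + \frac{17}{3} + 5\right) - 1625} = \frac{1}{\frac{367}{45} - 1625} = \frac{1}{- \frac{72758}{45}} = - \frac{45}{72758}$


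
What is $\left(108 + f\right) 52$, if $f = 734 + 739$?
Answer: $82212$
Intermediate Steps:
$f = 1473$
$\left(108 + f\right) 52 = \left(108 + 1473\right) 52 = 1581 \cdot 52 = 82212$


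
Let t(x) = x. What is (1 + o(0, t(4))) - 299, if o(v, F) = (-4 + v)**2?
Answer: -282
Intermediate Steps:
(1 + o(0, t(4))) - 299 = (1 + (-4 + 0)**2) - 299 = (1 + (-4)**2) - 299 = (1 + 16) - 299 = 17 - 299 = -282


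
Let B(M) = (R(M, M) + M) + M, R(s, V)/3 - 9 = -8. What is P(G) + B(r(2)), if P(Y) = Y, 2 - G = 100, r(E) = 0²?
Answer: -95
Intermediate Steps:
R(s, V) = 3 (R(s, V) = 27 + 3*(-8) = 27 - 24 = 3)
r(E) = 0
G = -98 (G = 2 - 1*100 = 2 - 100 = -98)
B(M) = 3 + 2*M (B(M) = (3 + M) + M = 3 + 2*M)
P(G) + B(r(2)) = -98 + (3 + 2*0) = -98 + (3 + 0) = -98 + 3 = -95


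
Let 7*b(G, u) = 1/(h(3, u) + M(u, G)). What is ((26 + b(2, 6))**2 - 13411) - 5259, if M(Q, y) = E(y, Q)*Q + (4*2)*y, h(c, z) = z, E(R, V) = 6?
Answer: -2966037871/164836 ≈ -17994.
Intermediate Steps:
M(Q, y) = 6*Q + 8*y (M(Q, y) = 6*Q + (4*2)*y = 6*Q + 8*y)
b(G, u) = 1/(7*(7*u + 8*G)) (b(G, u) = 1/(7*(u + (6*u + 8*G))) = 1/(7*(7*u + 8*G)))
((26 + b(2, 6))**2 - 13411) - 5259 = ((26 + 1/(7*(7*6 + 8*2)))**2 - 13411) - 5259 = ((26 + 1/(7*(42 + 16)))**2 - 13411) - 5259 = ((26 + (1/7)/58)**2 - 13411) - 5259 = ((26 + (1/7)*(1/58))**2 - 13411) - 5259 = ((26 + 1/406)**2 - 13411) - 5259 = ((10557/406)**2 - 13411) - 5259 = (111450249/164836 - 13411) - 5259 = -2099165347/164836 - 5259 = -2966037871/164836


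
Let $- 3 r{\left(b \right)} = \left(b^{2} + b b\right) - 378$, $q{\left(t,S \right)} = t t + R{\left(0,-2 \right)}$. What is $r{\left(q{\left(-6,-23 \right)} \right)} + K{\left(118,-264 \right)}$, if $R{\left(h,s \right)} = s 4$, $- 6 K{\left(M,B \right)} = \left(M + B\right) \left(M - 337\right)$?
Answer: $- \frac{17177}{3} \approx -5725.7$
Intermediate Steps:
$K{\left(M,B \right)} = - \frac{\left(-337 + M\right) \left(B + M\right)}{6}$ ($K{\left(M,B \right)} = - \frac{\left(M + B\right) \left(M - 337\right)}{6} = - \frac{\left(B + M\right) \left(-337 + M\right)}{6} = - \frac{\left(-337 + M\right) \left(B + M\right)}{6}$)
$R{\left(h,s \right)} = 4 s$
$q{\left(t,S \right)} = -8 + t^{2}$ ($q{\left(t,S \right)} = t t + 4 \left(-2\right) = t^{2} - 8 = -8 + t^{2}$)
$r{\left(b \right)} = 126 - \frac{2 b^{2}}{3}$ ($r{\left(b \right)} = - \frac{\left(b^{2} + b b\right) - 378}{3} = - \frac{\left(b^{2} + b^{2}\right) - 378}{3} = - \frac{2 b^{2} - 378}{3} = - \frac{-378 + 2 b^{2}}{3} = 126 - \frac{2 b^{2}}{3}$)
$r{\left(q{\left(-6,-23 \right)} \right)} + K{\left(118,-264 \right)} = \left(126 - \frac{2 \left(-8 + \left(-6\right)^{2}\right)^{2}}{3}\right) + \left(- \frac{118^{2}}{6} + \frac{337}{6} \left(-264\right) + \frac{337}{6} \cdot 118 - \left(-44\right) 118\right) = \left(126 - \frac{2 \left(-8 + 36\right)^{2}}{3}\right) + \left(\left(- \frac{1}{6}\right) 13924 - 14828 + \frac{19883}{3} + 5192\right) = \left(126 - \frac{2 \cdot 28^{2}}{3}\right) + \left(- \frac{6962}{3} - 14828 + \frac{19883}{3} + 5192\right) = \left(126 - \frac{1568}{3}\right) - 5329 = - \frac{1190}{3} - 5329 = - \frac{17177}{3}$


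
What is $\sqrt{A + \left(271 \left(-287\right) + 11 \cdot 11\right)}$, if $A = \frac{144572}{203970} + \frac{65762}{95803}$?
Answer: $\frac{2 i \sqrt{1853267205098460681864165}}{9770468955} \approx 278.67 i$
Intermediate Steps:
$A = \frac{13631953228}{9770468955}$ ($A = 144572 \cdot \frac{1}{203970} + 65762 \cdot \frac{1}{95803} = \frac{72286}{101985} + \frac{65762}{95803} = \frac{13631953228}{9770468955} \approx 1.3952$)
$\sqrt{A + \left(271 \left(-287\right) + 11 \cdot 11\right)} = \sqrt{\frac{13631953228}{9770468955} + \left(271 \left(-287\right) + 11 \cdot 11\right)} = \sqrt{\frac{13631953228}{9770468955} + \left(-77777 + 121\right)} = \sqrt{\frac{13631953228}{9770468955} - 77656} = \sqrt{- \frac{758721905216252}{9770468955}} = \frac{2 i \sqrt{1853267205098460681864165}}{9770468955}$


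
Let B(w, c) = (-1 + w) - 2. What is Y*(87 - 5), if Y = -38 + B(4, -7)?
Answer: -3034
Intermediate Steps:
B(w, c) = -3 + w
Y = -37 (Y = -38 + (-3 + 4) = -38 + 1 = -37)
Y*(87 - 5) = -37*(87 - 5) = -37*82 = -3034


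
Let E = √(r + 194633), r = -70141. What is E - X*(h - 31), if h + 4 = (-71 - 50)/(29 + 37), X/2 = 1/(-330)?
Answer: -221/990 + 2*√31123 ≈ 352.61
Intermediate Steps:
X = -1/165 (X = 2/(-330) = 2*(-1/330) = -1/165 ≈ -0.0060606)
h = -35/6 (h = -4 + (-71 - 50)/(29 + 37) = -4 - 121/66 = -4 - 121*1/66 = -4 - 11/6 = -35/6 ≈ -5.8333)
E = 2*√31123 (E = √(-70141 + 194633) = √124492 = 2*√31123 ≈ 352.83)
E - X*(h - 31) = 2*√31123 - (-1)*(-35/6 - 31)/165 = 2*√31123 - (-1)*(-221)/(165*6) = 2*√31123 - 1*221/990 = 2*√31123 - 221/990 = -221/990 + 2*√31123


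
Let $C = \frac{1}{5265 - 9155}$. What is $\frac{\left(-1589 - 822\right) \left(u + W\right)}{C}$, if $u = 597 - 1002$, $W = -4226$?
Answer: $-43433176490$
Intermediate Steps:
$u = -405$
$C = - \frac{1}{3890}$ ($C = \frac{1}{-3890} = - \frac{1}{3890} \approx -0.00025707$)
$\frac{\left(-1589 - 822\right) \left(u + W\right)}{C} = \frac{\left(-1589 - 822\right) \left(-405 - 4226\right)}{- \frac{1}{3890}} = \left(-2411\right) \left(-4631\right) \left(-3890\right) = 11165341 \left(-3890\right) = -43433176490$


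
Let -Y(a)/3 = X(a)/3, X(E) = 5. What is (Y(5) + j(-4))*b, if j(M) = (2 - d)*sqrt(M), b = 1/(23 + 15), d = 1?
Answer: -5/38 + I/19 ≈ -0.13158 + 0.052632*I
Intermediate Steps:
Y(a) = -5 (Y(a) = -15/3 = -3*5/3 = -5)
b = 1/38 ≈ 0.026316
j(M) = sqrt(M) (j(M) = (2 - 1*1)*sqrt(M) = (2 - 1)*sqrt(M) = 1*sqrt(M) = sqrt(M))
(Y(5) + j(-4))*b = (-5 + sqrt(-4))*(1/38) = (-5 + 2*I)*(1/38) = -5/38 + I/19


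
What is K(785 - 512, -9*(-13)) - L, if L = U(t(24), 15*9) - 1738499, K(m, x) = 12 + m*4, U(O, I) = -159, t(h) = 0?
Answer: 1739762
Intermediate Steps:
K(m, x) = 12 + 4*m
L = -1738658 (L = -159 - 1738499 = -1738658)
K(785 - 512, -9*(-13)) - L = (12 + 4*(785 - 512)) - 1*(-1738658) = (12 + 4*273) + 1738658 = (12 + 1092) + 1738658 = 1104 + 1738658 = 1739762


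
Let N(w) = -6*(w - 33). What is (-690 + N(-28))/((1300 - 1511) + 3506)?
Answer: -324/3295 ≈ -0.098331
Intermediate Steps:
N(w) = 198 - 6*w (N(w) = -6*(-33 + w) = 198 - 6*w)
(-690 + N(-28))/((1300 - 1511) + 3506) = (-690 + (198 - 6*(-28)))/((1300 - 1511) + 3506) = (-690 + (198 + 168))/(-211 + 3506) = (-690 + 366)/3295 = -324*1/3295 = -324/3295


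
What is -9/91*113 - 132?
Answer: -13029/91 ≈ -143.18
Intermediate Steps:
-9/91*113 - 132 = -1017/91 - 132 = -13029/91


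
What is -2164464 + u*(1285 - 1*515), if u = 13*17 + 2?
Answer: -1992754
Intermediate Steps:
u = 223 (u = 221 + 2 = 223)
-2164464 + u*(1285 - 1*515) = -2164464 + 223*(1285 - 1*515) = -2164464 + 223*(1285 - 515) = -2164464 + 223*770 = -2164464 + 171710 = -1992754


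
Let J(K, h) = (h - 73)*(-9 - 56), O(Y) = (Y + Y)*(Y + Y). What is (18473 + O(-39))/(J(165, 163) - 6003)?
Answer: -24557/11853 ≈ -2.0718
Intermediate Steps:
O(Y) = 4*Y² (O(Y) = (2*Y)*(2*Y) = 4*Y²)
J(K, h) = 4745 - 65*h (J(K, h) = (-73 + h)*(-65) = 4745 - 65*h)
(18473 + O(-39))/(J(165, 163) - 6003) = (18473 + 4*(-39)²)/((4745 - 65*163) - 6003) = (18473 + 4*1521)/((4745 - 10595) - 6003) = (18473 + 6084)/(-5850 - 6003) = 24557/(-11853) = 24557*(-1/11853) = -24557/11853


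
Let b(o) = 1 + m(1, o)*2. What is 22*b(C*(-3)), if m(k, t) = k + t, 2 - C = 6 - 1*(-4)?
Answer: 1122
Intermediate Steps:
C = -8 (C = 2 - (6 - 1*(-4)) = 2 - (6 + 4) = 2 - 1*10 = 2 - 10 = -8)
b(o) = 3 + 2*o (b(o) = 1 + (1 + o)*2 = 1 + (2 + 2*o) = 3 + 2*o)
22*b(C*(-3)) = 22*(3 + 2*(-8*(-3))) = 22*(3 + 2*24) = 22*(3 + 48) = 22*51 = 1122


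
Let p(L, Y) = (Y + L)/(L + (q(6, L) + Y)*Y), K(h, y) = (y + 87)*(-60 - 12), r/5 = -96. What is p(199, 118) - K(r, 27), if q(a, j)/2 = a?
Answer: 127544429/15539 ≈ 8208.0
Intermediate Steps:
r = -480 (r = 5*(-96) = -480)
q(a, j) = 2*a
K(h, y) = -6264 - 72*y (K(h, y) = (87 + y)*(-72) = -6264 - 72*y)
p(L, Y) = (L + Y)/(L + Y*(12 + Y)) (p(L, Y) = (Y + L)/(L + (2*6 + Y)*Y) = (L + Y)/(L + (12 + Y)*Y) = (L + Y)/(L + Y*(12 + Y)))
p(199, 118) - K(r, 27) = (199 + 118)/(199 + 118² + 12*118) - (-6264 - 72*27) = 317/(199 + 13924 + 1416) - (-6264 - 1944) = 317/15539 - 1*(-8208) = (1/15539)*317 + 8208 = 317/15539 + 8208 = 127544429/15539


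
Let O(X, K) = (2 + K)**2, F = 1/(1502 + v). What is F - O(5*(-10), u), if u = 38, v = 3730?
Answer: -8371199/5232 ≈ -1600.0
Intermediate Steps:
F = 1/5232 (F = 1/(1502 + 3730) = 1/5232 ≈ 0.00019113)
F - O(5*(-10), u) = 1/5232 - (2 + 38)**2 = 1/5232 - 1*40**2 = 1/5232 - 1*1600 = 1/5232 - 1600 = -8371199/5232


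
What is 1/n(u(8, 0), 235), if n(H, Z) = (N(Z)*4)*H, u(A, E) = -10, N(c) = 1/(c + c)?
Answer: -47/4 ≈ -11.750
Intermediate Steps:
N(c) = 1/(2*c)
n(H, Z) = 2*H/Z (n(H, Z) = ((1/(2*Z))*4)*H = (2/Z)*H = 2*H/Z)
1/n(u(8, 0), 235) = 1/(2*(-10)/235) = 1/(2*(-10)*(1/235)) = 1/(-4/47) = -47/4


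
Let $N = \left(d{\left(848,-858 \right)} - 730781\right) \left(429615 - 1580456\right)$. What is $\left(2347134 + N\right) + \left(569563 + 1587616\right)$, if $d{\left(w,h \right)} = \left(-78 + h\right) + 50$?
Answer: $842036886260$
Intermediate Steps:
$d{\left(w,h \right)} = -28 + h$
$N = 842032381947$ ($N = \left(\left(-28 - 858\right) - 730781\right) \left(429615 - 1580456\right) = \left(-886 - 730781\right) \left(-1150841\right) = \left(-731667\right) \left(-1150841\right) = 842032381947$)
$\left(2347134 + N\right) + \left(569563 + 1587616\right) = \left(2347134 + 842032381947\right) + \left(569563 + 1587616\right) = 842034729081 + 2157179 = 842036886260$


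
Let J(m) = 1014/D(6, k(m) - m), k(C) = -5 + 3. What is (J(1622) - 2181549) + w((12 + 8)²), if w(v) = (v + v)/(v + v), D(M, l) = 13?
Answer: -2181470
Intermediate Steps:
k(C) = -2
J(m) = 78 (J(m) = 1014/13 = 1014*(1/13) = 78)
w(v) = 1 (w(v) = (2*v)/((2*v)) = (2*v)*(1/(2*v)) = 1)
(J(1622) - 2181549) + w((12 + 8)²) = (78 - 2181549) + 1 = -2181471 + 1 = -2181470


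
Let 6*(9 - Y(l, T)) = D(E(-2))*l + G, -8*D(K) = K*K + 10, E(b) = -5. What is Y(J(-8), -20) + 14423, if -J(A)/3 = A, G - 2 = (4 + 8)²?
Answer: 86551/6 ≈ 14425.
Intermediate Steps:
G = 146 (G = 2 + (4 + 8)² = 2 + 12² = 2 + 144 = 146)
J(A) = -3*A
D(K) = -5/4 - K²/8 (D(K) = -(K*K + 10)/8 = -(K² + 10)/8 = -(10 + K²)/8 = -5/4 - K²/8)
Y(l, T) = -46/3 + 35*l/48 (Y(l, T) = 9 - ((-5/4 - ⅛*(-5)²)*l + 146)/6 = 9 - ((-5/4 - ⅛*25)*l + 146)/6 = 9 - ((-5/4 - 25/8)*l + 146)/6 = 9 - (-35*l/8 + 146)/6 = 9 - (146 - 35*l/8)/6 = 9 + (-73/3 + 35*l/48) = -46/3 + 35*l/48)
Y(J(-8), -20) + 14423 = (-46/3 + 35*(-3*(-8))/48) + 14423 = (-46/3 + (35/48)*24) + 14423 = (-46/3 + 35/2) + 14423 = 13/6 + 14423 = 86551/6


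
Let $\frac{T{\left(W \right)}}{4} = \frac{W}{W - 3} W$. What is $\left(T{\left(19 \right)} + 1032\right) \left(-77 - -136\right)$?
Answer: $\frac{264851}{4} \approx 66213.0$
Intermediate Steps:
$T{\left(W \right)} = \frac{4 W^{2}}{-3 + W}$ ($T{\left(W \right)} = 4 \frac{W}{W - 3} W = 4 \frac{W}{-3 + W} W = 4 \frac{W^{2}}{-3 + W} = \frac{4 W^{2}}{-3 + W}$)
$\left(T{\left(19 \right)} + 1032\right) \left(-77 - -136\right) = \left(\frac{4 \cdot 19^{2}}{-3 + 19} + 1032\right) \left(-77 - -136\right) = \left(4 \cdot 361 \cdot \frac{1}{16} + 1032\right) \left(-77 + 136\right) = \left(4 \cdot 361 \cdot \frac{1}{16} + 1032\right) 59 = \left(\frac{361}{4} + 1032\right) 59 = \frac{4489}{4} \cdot 59 = \frac{264851}{4}$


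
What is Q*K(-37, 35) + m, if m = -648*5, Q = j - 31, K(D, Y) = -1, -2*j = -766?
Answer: -3592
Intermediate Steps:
j = 383 (j = -½*(-766) = 383)
Q = 352 (Q = 383 - 31 = 352)
m = -3240 (m = -108*30 = -3240)
Q*K(-37, 35) + m = 352*(-1) - 3240 = -352 - 3240 = -3592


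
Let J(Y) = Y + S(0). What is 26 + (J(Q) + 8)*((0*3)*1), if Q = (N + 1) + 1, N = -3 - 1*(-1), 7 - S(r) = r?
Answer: 26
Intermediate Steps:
S(r) = 7 - r
N = -2 (N = -3 + 1 = -2)
Q = 0 (Q = (-2 + 1) + 1 = -1 + 1 = 0)
J(Y) = 7 + Y (J(Y) = Y + (7 - 1*0) = Y + (7 + 0) = Y + 7 = 7 + Y)
26 + (J(Q) + 8)*((0*3)*1) = 26 + ((7 + 0) + 8)*((0*3)*1) = 26 + (7 + 8)*(0*1) = 26 + 15*0 = 26 + 0 = 26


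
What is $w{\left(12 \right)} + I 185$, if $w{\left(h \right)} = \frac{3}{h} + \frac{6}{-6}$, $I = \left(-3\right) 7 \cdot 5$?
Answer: $- \frac{77703}{4} \approx -19426.0$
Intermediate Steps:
$I = -105$ ($I = \left(-21\right) 5 = -105$)
$w{\left(h \right)} = -1 + \frac{3}{h}$ ($w{\left(h \right)} = \frac{3}{h} + 6 \left(- \frac{1}{6}\right) = \frac{3}{h} - 1 = -1 + \frac{3}{h}$)
$w{\left(12 \right)} + I 185 = \frac{3 - 12}{12} - 19425 = \frac{1}{12} \left(-9\right) - 19425 = - \frac{3}{4} - 19425 = - \frac{77703}{4}$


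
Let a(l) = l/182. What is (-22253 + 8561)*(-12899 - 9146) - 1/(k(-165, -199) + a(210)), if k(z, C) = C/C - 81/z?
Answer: 570779704025/1891 ≈ 3.0184e+8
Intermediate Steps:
a(l) = l/182 (a(l) = l*(1/182) = l/182)
k(z, C) = 1 - 81/z
(-22253 + 8561)*(-12899 - 9146) - 1/(k(-165, -199) + a(210)) = (-22253 + 8561)*(-12899 - 9146) - 1/((-81 - 165)/(-165) + (1/182)*210) = -13692*(-22045) - 1/(-1/165*(-246) + 15/13) = 301840140 - 1/(82/55 + 15/13) = 301840140 - 1/1891/715 = 301840140 - 1*715/1891 = 301840140 - 715/1891 = 570779704025/1891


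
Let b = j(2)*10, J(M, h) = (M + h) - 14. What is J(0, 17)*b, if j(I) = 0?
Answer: 0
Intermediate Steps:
J(M, h) = -14 + M + h
b = 0 (b = 0*10 = 0)
J(0, 17)*b = (-14 + 0 + 17)*0 = 3*0 = 0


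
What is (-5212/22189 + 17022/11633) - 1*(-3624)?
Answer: 935760754450/258124637 ≈ 3625.2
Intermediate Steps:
(-5212/22189 + 17022/11633) - 1*(-3624) = (-5212*1/22189 + 17022*(1/11633)) + 3624 = (-5212/22189 + 17022/11633) + 3624 = 317069962/258124637 + 3624 = 935760754450/258124637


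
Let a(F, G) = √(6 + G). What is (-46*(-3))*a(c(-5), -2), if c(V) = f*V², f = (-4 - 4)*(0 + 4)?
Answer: 276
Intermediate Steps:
f = -32 (f = -8*4 = -32)
c(V) = -32*V²
(-46*(-3))*a(c(-5), -2) = (-46*(-3))*√(6 - 2) = 138*√4 = 138*2 = 276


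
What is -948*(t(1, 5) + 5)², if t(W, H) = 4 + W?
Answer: -94800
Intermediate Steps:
-948*(t(1, 5) + 5)² = -948*((4 + 1) + 5)² = -948*(5 + 5)² = -948*10² = -948*100 = -237*400 = -94800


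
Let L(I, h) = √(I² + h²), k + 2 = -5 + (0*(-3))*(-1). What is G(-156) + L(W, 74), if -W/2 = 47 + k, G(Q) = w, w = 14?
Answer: 14 + 2*√2969 ≈ 122.98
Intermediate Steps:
G(Q) = 14
k = -7 (k = -2 + (-5 + (0*(-3))*(-1)) = -2 + (-5 + 0*(-1)) = -2 + (-5 + 0) = -2 - 5 = -7)
W = -80 (W = -2*(47 - 7) = -2*40 = -80)
G(-156) + L(W, 74) = 14 + √((-80)² + 74²) = 14 + √(6400 + 5476) = 14 + √11876 = 14 + 2*√2969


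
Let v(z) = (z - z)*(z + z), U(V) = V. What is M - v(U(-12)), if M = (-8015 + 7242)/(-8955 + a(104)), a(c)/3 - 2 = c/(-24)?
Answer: 773/8962 ≈ 0.086253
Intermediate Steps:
a(c) = 6 - c/8 (a(c) = 6 + 3*(c/(-24)) = 6 + 3*(c*(-1/24)) = 6 + 3*(-c/24) = 6 - c/8)
M = 773/8962 (M = (-8015 + 7242)/(-8955 + (6 - ⅛*104)) = -773/(-8955 + (6 - 13)) = -773/(-8955 - 7) = -773/(-8962) = -773*(-1/8962) = 773/8962 ≈ 0.086253)
v(z) = 0 (v(z) = 0*(2*z) = 0)
M - v(U(-12)) = 773/8962 - 1*0 = 773/8962 + 0 = 773/8962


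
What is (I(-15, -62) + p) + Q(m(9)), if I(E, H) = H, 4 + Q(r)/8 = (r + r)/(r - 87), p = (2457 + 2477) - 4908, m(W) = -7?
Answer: -3140/47 ≈ -66.808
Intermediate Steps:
p = 26 (p = 4934 - 4908 = 26)
Q(r) = -32 + 16*r/(-87 + r) (Q(r) = -32 + 8*((r + r)/(r - 87)) = -32 + 8*((2*r)/(-87 + r)) = -32 + 8*(2*r/(-87 + r)) = -32 + 16*r/(-87 + r))
(I(-15, -62) + p) + Q(m(9)) = (-62 + 26) + 16*(174 - 1*(-7))/(-87 - 7) = -36 + 16*(174 + 7)/(-94) = -36 + 16*(-1/94)*181 = -36 - 1448/47 = -3140/47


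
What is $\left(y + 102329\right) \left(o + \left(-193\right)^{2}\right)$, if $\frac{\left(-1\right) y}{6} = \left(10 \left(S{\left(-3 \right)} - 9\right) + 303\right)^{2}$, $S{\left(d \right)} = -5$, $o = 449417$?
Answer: $-27781328610$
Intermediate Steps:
$y = -159414$ ($y = - 6 \left(10 \left(-5 - 9\right) + 303\right)^{2} = - 6 \left(10 \left(-14\right) + 303\right)^{2} = - 6 \left(-140 + 303\right)^{2} = - 6 \cdot 163^{2} = \left(-6\right) 26569 = -159414$)
$\left(y + 102329\right) \left(o + \left(-193\right)^{2}\right) = \left(-159414 + 102329\right) \left(449417 + \left(-193\right)^{2}\right) = - 57085 \left(449417 + 37249\right) = \left(-57085\right) 486666 = -27781328610$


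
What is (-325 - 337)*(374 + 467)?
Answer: -556742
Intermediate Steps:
(-325 - 337)*(374 + 467) = -662*841 = -556742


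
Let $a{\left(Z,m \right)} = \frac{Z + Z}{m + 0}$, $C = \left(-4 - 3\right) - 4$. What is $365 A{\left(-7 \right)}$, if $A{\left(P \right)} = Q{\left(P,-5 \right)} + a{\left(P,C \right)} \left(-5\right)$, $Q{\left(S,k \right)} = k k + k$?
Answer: $\frac{54750}{11} \approx 4977.3$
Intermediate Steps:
$Q{\left(S,k \right)} = k + k^{2}$ ($Q{\left(S,k \right)} = k^{2} + k = k + k^{2}$)
$C = -11$ ($C = -7 - 4 = -11$)
$a{\left(Z,m \right)} = \frac{2 Z}{m}$
$A{\left(P \right)} = 20 + \frac{10 P}{11}$ ($A{\left(P \right)} = - 5 \left(1 - 5\right) + \frac{2 P}{-11} \left(-5\right) = \left(-5\right) \left(-4\right) + 2 P \left(- \frac{1}{11}\right) \left(-5\right) = 20 + - \frac{2 P}{11} \left(-5\right) = 20 + \frac{10 P}{11}$)
$365 A{\left(-7 \right)} = 365 \left(20 + \frac{10}{11} \left(-7\right)\right) = 365 \left(20 - \frac{70}{11}\right) = 365 \cdot \frac{150}{11} = \frac{54750}{11}$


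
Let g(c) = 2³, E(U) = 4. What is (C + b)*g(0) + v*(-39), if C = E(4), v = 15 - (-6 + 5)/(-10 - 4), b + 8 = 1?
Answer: -8487/14 ≈ -606.21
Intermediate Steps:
b = -7 (b = -8 + 1 = -7)
v = 209/14 (v = 15 - (-1)/(-14) = 15 - (-1)*(-1)/14 = 15 - 1*1/14 = 15 - 1/14 = 209/14 ≈ 14.929)
C = 4
g(c) = 8
(C + b)*g(0) + v*(-39) = (4 - 7)*8 + (209/14)*(-39) = -3*8 - 8151/14 = -24 - 8151/14 = -8487/14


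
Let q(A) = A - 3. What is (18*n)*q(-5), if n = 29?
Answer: -4176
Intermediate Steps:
q(A) = -3 + A
(18*n)*q(-5) = (18*29)*(-3 - 5) = 522*(-8) = -4176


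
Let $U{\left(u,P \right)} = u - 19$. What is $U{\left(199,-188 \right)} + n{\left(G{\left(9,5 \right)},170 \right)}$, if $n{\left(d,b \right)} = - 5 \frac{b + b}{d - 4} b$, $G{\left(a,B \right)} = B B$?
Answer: $- \frac{285220}{21} \approx -13582.0$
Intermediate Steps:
$G{\left(a,B \right)} = B^{2}$
$n{\left(d,b \right)} = - \frac{10 b^{2}}{-4 + d}$ ($n{\left(d,b \right)} = - 5 \frac{2 b}{-4 + d} b = - \frac{10 b}{-4 + d} b = - \frac{10 b^{2}}{-4 + d}$)
$U{\left(u,P \right)} = -19 + u$ ($U{\left(u,P \right)} = u - 19 = -19 + u$)
$U{\left(199,-188 \right)} + n{\left(G{\left(9,5 \right)},170 \right)} = \left(-19 + 199\right) - \frac{10 \cdot 170^{2}}{-4 + 5^{2}} = 180 - \frac{289000}{-4 + 25} = 180 - \frac{289000}{21} = - \frac{285220}{21}$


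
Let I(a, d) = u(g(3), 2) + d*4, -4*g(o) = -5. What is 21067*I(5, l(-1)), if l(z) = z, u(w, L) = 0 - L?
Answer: -126402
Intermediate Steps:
g(o) = 5/4 (g(o) = -¼*(-5) = 5/4)
u(w, L) = -L
I(a, d) = -2 + 4*d (I(a, d) = -1*2 + d*4 = -2 + 4*d)
21067*I(5, l(-1)) = 21067*(-2 + 4*(-1)) = 21067*(-2 - 4) = 21067*(-6) = -126402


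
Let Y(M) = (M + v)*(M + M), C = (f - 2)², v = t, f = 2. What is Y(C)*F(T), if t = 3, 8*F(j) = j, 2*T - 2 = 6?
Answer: 0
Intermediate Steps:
T = 4 (T = 1 + (½)*6 = 1 + 3 = 4)
F(j) = j/8
v = 3
C = 0 (C = (2 - 2)² = 0² = 0)
Y(M) = 2*M*(3 + M) (Y(M) = (M + 3)*(M + M) = (3 + M)*(2*M) = 2*M*(3 + M))
Y(C)*F(T) = (2*0*(3 + 0))*((⅛)*4) = (2*0*3)*(½) = 0*(½) = 0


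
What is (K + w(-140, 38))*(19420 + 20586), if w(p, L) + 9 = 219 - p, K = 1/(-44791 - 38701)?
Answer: 584531646597/41746 ≈ 1.4002e+7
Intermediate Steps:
K = -1/83492 (K = 1/(-83492) = -1/83492 ≈ -1.1977e-5)
w(p, L) = 210 - p (w(p, L) = -9 + (219 - p) = 210 - p)
(K + w(-140, 38))*(19420 + 20586) = (-1/83492 + (210 - 1*(-140)))*(19420 + 20586) = (-1/83492 + (210 + 140))*40006 = (-1/83492 + 350)*40006 = (29222199/83492)*40006 = 584531646597/41746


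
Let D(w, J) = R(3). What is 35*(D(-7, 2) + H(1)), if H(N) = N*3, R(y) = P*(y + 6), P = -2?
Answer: -525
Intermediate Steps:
R(y) = -12 - 2*y (R(y) = -2*(y + 6) = -2*(6 + y) = -12 - 2*y)
D(w, J) = -18 (D(w, J) = -12 - 2*3 = -12 - 6 = -18)
H(N) = 3*N
35*(D(-7, 2) + H(1)) = 35*(-18 + 3*1) = 35*(-18 + 3) = 35*(-15) = -525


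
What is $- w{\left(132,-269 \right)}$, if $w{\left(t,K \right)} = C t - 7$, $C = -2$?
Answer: $271$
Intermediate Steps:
$w{\left(t,K \right)} = -7 - 2 t$ ($w{\left(t,K \right)} = - 2 t - 7 = -7 - 2 t$)
$- w{\left(132,-269 \right)} = - (-7 - 264) = \left(-1\right) \left(-271\right) = 271$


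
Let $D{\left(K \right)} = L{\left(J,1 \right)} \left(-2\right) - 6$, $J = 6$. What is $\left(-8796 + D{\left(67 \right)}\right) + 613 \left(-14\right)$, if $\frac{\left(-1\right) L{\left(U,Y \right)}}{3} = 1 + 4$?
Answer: $-17354$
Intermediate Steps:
$L{\left(U,Y \right)} = -15$ ($L{\left(U,Y \right)} = - 3 \left(1 + 4\right) = \left(-3\right) 5 = -15$)
$D{\left(K \right)} = 24$ ($D{\left(K \right)} = \left(-15\right) \left(-2\right) - 6 = 30 - 6 = 24$)
$\left(-8796 + D{\left(67 \right)}\right) + 613 \left(-14\right) = \left(-8796 + 24\right) + 613 \left(-14\right) = -8772 - 8582 = -17354$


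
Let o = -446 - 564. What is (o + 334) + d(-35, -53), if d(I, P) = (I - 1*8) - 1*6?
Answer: -725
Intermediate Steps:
o = -1010
d(I, P) = -14 + I (d(I, P) = (I - 8) - 6 = (-8 + I) - 6 = -14 + I)
(o + 334) + d(-35, -53) = (-1010 + 334) + (-14 - 35) = -676 - 49 = -725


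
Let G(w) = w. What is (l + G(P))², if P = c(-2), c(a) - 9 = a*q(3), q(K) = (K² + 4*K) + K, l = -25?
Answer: 4096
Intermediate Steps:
q(K) = K² + 5*K
c(a) = 9 + 24*a (c(a) = 9 + a*(3*(5 + 3)) = 9 + a*(3*8) = 9 + a*24 = 9 + 24*a)
P = -39 (P = 9 + 24*(-2) = 9 - 48 = -39)
(l + G(P))² = (-25 - 39)² = (-64)² = 4096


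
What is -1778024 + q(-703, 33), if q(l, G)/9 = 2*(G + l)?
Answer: -1790084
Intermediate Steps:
q(l, G) = 18*G + 18*l (q(l, G) = 9*(2*(G + l)) = 9*(2*G + 2*l) = 18*G + 18*l)
-1778024 + q(-703, 33) = -1778024 + (18*33 + 18*(-703)) = -1778024 + (594 - 12654) = -1778024 - 12060 = -1790084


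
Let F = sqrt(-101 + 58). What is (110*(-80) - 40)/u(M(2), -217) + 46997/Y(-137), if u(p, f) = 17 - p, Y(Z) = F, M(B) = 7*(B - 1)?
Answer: -884 - 46997*I*sqrt(43)/43 ≈ -884.0 - 7167.0*I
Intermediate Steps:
M(B) = -7 + 7*B (M(B) = 7*(-1 + B) = -7 + 7*B)
F = I*sqrt(43) (F = sqrt(-43) = I*sqrt(43) ≈ 6.5574*I)
Y(Z) = I*sqrt(43)
(110*(-80) - 40)/u(M(2), -217) + 46997/Y(-137) = (110*(-80) - 40)/(17 - (-7 + 7*2)) + 46997/((I*sqrt(43))) = (-8800 - 40)/(17 - (-7 + 14)) + 46997*(-I*sqrt(43)/43) = -8840/(17 - 1*7) - 46997*I*sqrt(43)/43 = -8840/(17 - 7) - 46997*I*sqrt(43)/43 = -8840/10 - 46997*I*sqrt(43)/43 = -8840*1/10 - 46997*I*sqrt(43)/43 = -884 - 46997*I*sqrt(43)/43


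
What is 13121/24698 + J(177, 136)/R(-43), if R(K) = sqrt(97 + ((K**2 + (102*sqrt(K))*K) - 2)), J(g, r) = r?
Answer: 13121/24698 + 68*sqrt(6)/(3*sqrt(324 - 731*I*sqrt(43))) ≈ 1.1165 + 0.54697*I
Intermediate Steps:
R(K) = sqrt(95 + K**2 + 102*K**(3/2)) (R(K) = sqrt(97 + ((K**2 + 102*K**(3/2)) - 2)) = sqrt(97 + (-2 + K**2 + 102*K**(3/2))) = sqrt(95 + K**2 + 102*K**(3/2)))
13121/24698 + J(177, 136)/R(-43) = 13121/24698 + 136/(sqrt(95 + (-43)**2 + 102*(-43)**(3/2))) = 13121*(1/24698) + 136/(sqrt(95 + 1849 + 102*(-43*I*sqrt(43)))) = 13121/24698 + 136/(sqrt(95 + 1849 - 4386*I*sqrt(43))) = 13121/24698 + 136/(sqrt(1944 - 4386*I*sqrt(43))) = 13121/24698 + 136/sqrt(1944 - 4386*I*sqrt(43))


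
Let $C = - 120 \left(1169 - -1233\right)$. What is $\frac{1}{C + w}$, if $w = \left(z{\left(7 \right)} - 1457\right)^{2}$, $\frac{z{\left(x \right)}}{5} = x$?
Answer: $\frac{1}{1733844} \approx 5.7675 \cdot 10^{-7}$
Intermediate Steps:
$z{\left(x \right)} = 5 x$
$w = 2022084$ ($w = \left(5 \cdot 7 - 1457\right)^{2} = \left(35 - 1457\right)^{2} = \left(-1422\right)^{2} = 2022084$)
$C = -288240$ ($C = - 120 \left(1169 + 1233\right) = \left(-120\right) 2402 = -288240$)
$\frac{1}{C + w} = \frac{1}{-288240 + 2022084} = \frac{1}{1733844}$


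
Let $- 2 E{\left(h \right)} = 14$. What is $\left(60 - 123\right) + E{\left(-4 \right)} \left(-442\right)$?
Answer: $3031$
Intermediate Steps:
$E{\left(h \right)} = -7$ ($E{\left(h \right)} = \left(- \frac{1}{2}\right) 14 = -7$)
$\left(60 - 123\right) + E{\left(-4 \right)} \left(-442\right) = \left(60 - 123\right) - -3094 = -63 + 3094 = 3031$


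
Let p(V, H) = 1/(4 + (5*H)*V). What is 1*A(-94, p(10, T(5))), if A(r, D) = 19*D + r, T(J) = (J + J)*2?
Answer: -94357/1004 ≈ -93.981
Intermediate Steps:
T(J) = 4*J (T(J) = (2*J)*2 = 4*J)
p(V, H) = 1/(4 + 5*H*V)
A(r, D) = r + 19*D
1*A(-94, p(10, T(5))) = 1*(-94 + 19/(4 + 5*(4*5)*10)) = 1*(-94 + 19/(4 + 5*20*10)) = 1*(-94 + 19/(4 + 1000)) = 1*(-94 + 19/1004) = 1*(-94357/1004) = -94357/1004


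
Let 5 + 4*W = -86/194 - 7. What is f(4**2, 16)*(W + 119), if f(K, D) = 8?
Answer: 89930/97 ≈ 927.11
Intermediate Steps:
W = -1207/388 (W = -5/4 + (-86/194 - 7)/4 = -5/4 + (-86*1/194 - 7)/4 = -5/4 + (-43/97 - 7)/4 = -5/4 + (1/4)*(-722/97) = -5/4 - 361/194 = -1207/388 ≈ -3.1108)
f(4**2, 16)*(W + 119) = 8*(-1207/388 + 119) = 8*(44965/388) = 89930/97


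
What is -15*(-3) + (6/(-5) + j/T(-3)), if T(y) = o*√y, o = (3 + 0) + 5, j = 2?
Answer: 219/5 - I*√3/12 ≈ 43.8 - 0.14434*I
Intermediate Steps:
o = 8 (o = 3 + 5 = 8)
T(y) = 8*√y
-15*(-3) + (6/(-5) + j/T(-3)) = -15*(-3) + (6/(-5) + 2/((8*√(-3)))) = 45 + (6*(-⅕) + 2/((8*(I*√3)))) = 45 + (-6/5 + 2/((8*I*√3))) = 45 + (-6/5 + 2*(-I*√3/24)) = 45 + (-6/5 - I*√3/12) = 219/5 - I*√3/12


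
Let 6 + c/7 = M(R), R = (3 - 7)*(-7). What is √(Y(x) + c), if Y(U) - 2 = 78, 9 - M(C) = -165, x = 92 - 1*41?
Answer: 2*√314 ≈ 35.440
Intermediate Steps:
x = 51 (x = 92 - 41 = 51)
R = 28 (R = -4*(-7) = 28)
M(C) = 174 (M(C) = 9 - 1*(-165) = 9 + 165 = 174)
Y(U) = 80 (Y(U) = 2 + 78 = 80)
c = 1176 (c = -42 + 7*174 = -42 + 1218 = 1176)
√(Y(x) + c) = √(80 + 1176) = √1256 = 2*√314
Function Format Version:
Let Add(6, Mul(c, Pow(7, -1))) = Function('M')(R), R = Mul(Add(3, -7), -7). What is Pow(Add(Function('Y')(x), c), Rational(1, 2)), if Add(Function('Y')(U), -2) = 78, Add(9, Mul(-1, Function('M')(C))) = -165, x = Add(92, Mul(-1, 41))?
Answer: Mul(2, Pow(314, Rational(1, 2))) ≈ 35.440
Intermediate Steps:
x = 51 (x = Add(92, -41) = 51)
R = 28 (R = Mul(-4, -7) = 28)
Function('M')(C) = 174 (Function('M')(C) = Add(9, Mul(-1, -165)) = Add(9, 165) = 174)
Function('Y')(U) = 80 (Function('Y')(U) = Add(2, 78) = 80)
c = 1176 (c = Add(-42, Mul(7, 174)) = Add(-42, 1218) = 1176)
Pow(Add(Function('Y')(x), c), Rational(1, 2)) = Pow(Add(80, 1176), Rational(1, 2)) = Pow(1256, Rational(1, 2)) = Mul(2, Pow(314, Rational(1, 2)))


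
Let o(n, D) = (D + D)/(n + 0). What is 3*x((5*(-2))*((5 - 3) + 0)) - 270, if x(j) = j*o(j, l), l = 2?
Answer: -258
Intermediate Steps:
o(n, D) = 2*D/n (o(n, D) = (2*D)/n = 2*D/n)
x(j) = 4 (x(j) = j*(2*2/j) = j*(4/j) = 4)
3*x((5*(-2))*((5 - 3) + 0)) - 270 = 3*4 - 270 = 12 - 270 = -258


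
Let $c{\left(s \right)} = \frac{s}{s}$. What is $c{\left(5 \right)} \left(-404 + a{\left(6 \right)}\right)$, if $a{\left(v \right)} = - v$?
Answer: $-410$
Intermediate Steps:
$c{\left(s \right)} = 1$
$c{\left(5 \right)} \left(-404 + a{\left(6 \right)}\right) = 1 \left(-404 - 6\right) = 1 \left(-410\right) = -410$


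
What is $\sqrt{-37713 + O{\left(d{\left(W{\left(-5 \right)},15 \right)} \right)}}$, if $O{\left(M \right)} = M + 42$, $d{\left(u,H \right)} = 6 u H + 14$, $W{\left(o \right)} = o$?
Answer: $i \sqrt{38107} \approx 195.21 i$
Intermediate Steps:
$d{\left(u,H \right)} = 14 + 6 H u$ ($d{\left(u,H \right)} = 6 H u + 14 = 14 + 6 H u$)
$O{\left(M \right)} = 42 + M$
$\sqrt{-37713 + O{\left(d{\left(W{\left(-5 \right)},15 \right)} \right)}} = \sqrt{-37713 + \left(42 + \left(14 + 6 \cdot 15 \left(-5\right)\right)\right)} = \sqrt{-37713 + \left(42 + \left(14 - 450\right)\right)} = \sqrt{-37713 + \left(42 - 436\right)} = \sqrt{-37713 - 394} = \sqrt{-38107} = i \sqrt{38107}$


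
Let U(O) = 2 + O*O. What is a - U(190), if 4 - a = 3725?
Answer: -39823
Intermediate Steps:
a = -3721 (a = 4 - 1*3725 = 4 - 3725 = -3721)
U(O) = 2 + O**2
a - U(190) = -3721 - (2 + 190**2) = -3721 - (2 + 36100) = -3721 - 1*36102 = -3721 - 36102 = -39823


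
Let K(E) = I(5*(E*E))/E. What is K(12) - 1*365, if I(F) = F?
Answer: -305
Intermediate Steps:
K(E) = 5*E (K(E) = (5*(E*E))/E = (5*E²)/E = 5*E)
K(12) - 1*365 = 5*12 - 1*365 = 60 - 365 = -305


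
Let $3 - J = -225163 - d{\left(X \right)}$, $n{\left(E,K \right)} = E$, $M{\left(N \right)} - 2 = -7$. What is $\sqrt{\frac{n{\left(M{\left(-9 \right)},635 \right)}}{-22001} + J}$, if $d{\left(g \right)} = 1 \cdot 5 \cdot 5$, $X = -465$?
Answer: $\frac{2 \sqrt{556134452751}}{3143} \approx 474.54$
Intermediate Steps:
$M{\left(N \right)} = -5$ ($M{\left(N \right)} = 2 - 7 = -5$)
$d{\left(g \right)} = 25$ ($d{\left(g \right)} = 5 \cdot 5 = 25$)
$J = 225191$ ($J = 3 - \left(-225163 - 25\right) = 3 - -225188 = 3 + 225188 = 225191$)
$\sqrt{\frac{n{\left(M{\left(-9 \right)},635 \right)}}{-22001} + J} = \sqrt{- \frac{5}{-22001} + 225191} = \sqrt{\left(-5\right) \left(- \frac{1}{22001}\right) + 225191} = \sqrt{\frac{5}{22001} + 225191} = \sqrt{\frac{4954427196}{22001}} = \frac{2 \sqrt{556134452751}}{3143}$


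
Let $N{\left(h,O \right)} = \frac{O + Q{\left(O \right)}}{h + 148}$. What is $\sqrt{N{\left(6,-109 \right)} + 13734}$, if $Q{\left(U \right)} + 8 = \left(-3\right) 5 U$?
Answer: $\frac{\sqrt{673449}}{7} \approx 117.23$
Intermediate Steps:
$Q{\left(U \right)} = -8 - 15 U$ ($Q{\left(U \right)} = -8 + \left(-3\right) 5 U = -8 - 15 U$)
$N{\left(h,O \right)} = \frac{-8 - 14 O}{148 + h}$ ($N{\left(h,O \right)} = \frac{O - \left(8 + 15 O\right)}{h + 148} = \frac{-8 - 14 O}{148 + h}$)
$\sqrt{N{\left(6,-109 \right)} + 13734} = \sqrt{\frac{2 \left(-4 - -763\right)}{148 + 6} + 13734} = \sqrt{\frac{2 \left(-4 + 763\right)}{154} + 13734} = \sqrt{2 \cdot \frac{1}{154} \cdot 759 + 13734} = \sqrt{\frac{69}{7} + 13734} = \sqrt{\frac{96207}{7}} = \frac{\sqrt{673449}}{7}$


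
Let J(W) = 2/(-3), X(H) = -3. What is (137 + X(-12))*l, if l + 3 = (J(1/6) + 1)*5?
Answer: -536/3 ≈ -178.67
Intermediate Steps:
J(W) = -⅔ (J(W) = 2*(-⅓) = -⅔)
l = -4/3 (l = -3 + (-⅔ + 1)*5 = -3 + (⅓)*5 = -3 + 5/3 = -4/3 ≈ -1.3333)
(137 + X(-12))*l = (137 - 3)*(-4/3) = 134*(-4/3) = -536/3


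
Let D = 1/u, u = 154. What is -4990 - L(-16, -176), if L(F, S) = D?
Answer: -768461/154 ≈ -4990.0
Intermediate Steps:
D = 1/154 ≈ 0.0064935
L(F, S) = 1/154
-4990 - L(-16, -176) = -4990 - 1*1/154 = -4990 - 1/154 = -768461/154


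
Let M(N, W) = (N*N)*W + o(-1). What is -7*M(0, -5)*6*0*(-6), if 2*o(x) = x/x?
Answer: 0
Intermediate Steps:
o(x) = 1/2 (o(x) = (x/x)/2 = (1/2)*1 = 1/2)
M(N, W) = 1/2 + W*N**2 (M(N, W) = (N*N)*W + 1/2 = N**2*W + 1/2 = W*N**2 + 1/2 = 1/2 + W*N**2)
-7*M(0, -5)*6*0*(-6) = -7*(1/2 - 5*0**2)*6*0*(-6) = -7*(1/2 - 5*0)*6*0*(-6) = -7*(1/2 + 0)*6*0*(-6) = -7*(1/2)*6*0*(-6) = -21*0*(-6) = -7*0*(-6) = 0*(-6) = 0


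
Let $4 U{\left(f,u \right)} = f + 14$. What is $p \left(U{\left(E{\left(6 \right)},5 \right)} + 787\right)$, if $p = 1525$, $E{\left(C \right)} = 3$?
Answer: $\frac{4826625}{4} \approx 1.2067 \cdot 10^{6}$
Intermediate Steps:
$U{\left(f,u \right)} = \frac{7}{2} + \frac{f}{4}$ ($U{\left(f,u \right)} = \frac{f + 14}{4} = \frac{14 + f}{4} = \frac{7}{2} + \frac{f}{4}$)
$p \left(U{\left(E{\left(6 \right)},5 \right)} + 787\right) = 1525 \left(\left(\frac{7}{2} + \frac{1}{4} \cdot 3\right) + 787\right) = 1525 \left(\left(\frac{7}{2} + \frac{3}{4}\right) + 787\right) = 1525 \left(\frac{17}{4} + 787\right) = 1525 \cdot \frac{3165}{4} = \frac{4826625}{4}$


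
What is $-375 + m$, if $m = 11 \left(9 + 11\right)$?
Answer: $-155$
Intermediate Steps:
$m = 220$ ($m = 11 \cdot 20 = 220$)
$-375 + m = -375 + 220 = -155$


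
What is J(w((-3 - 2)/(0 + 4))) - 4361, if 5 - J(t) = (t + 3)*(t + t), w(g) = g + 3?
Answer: -34981/8 ≈ -4372.6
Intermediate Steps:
w(g) = 3 + g
J(t) = 5 - 2*t*(3 + t) (J(t) = 5 - (t + 3)*(t + t) = 5 - (3 + t)*2*t = 5 - 2*t*(3 + t))
J(w((-3 - 2)/(0 + 4))) - 4361 = (5 - 6*(3 + (-3 - 2)/(0 + 4)) - 2*(3 + (-3 - 2)/(0 + 4))²) - 4361 = (5 - 6*(3 - 5/4) - 2*(3 - 5/4)²) - 4361 = (5 - 6*7/4 - 2*(7/4)²) - 4361 = (5 - 21/2 - 2*49/16) - 4361 = (5 - 21/2 - 49/8) - 4361 = -93/8 - 4361 = -34981/8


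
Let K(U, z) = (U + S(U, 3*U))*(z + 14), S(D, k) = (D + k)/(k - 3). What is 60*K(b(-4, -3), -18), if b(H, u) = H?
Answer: 704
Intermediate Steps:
S(D, k) = (D + k)/(-3 + k)
K(U, z) = (14 + z)*(U + 4*U/(-3 + 3*U)) (K(U, z) = (U + (U + 3*U)/(-3 + 3*U))*(z + 14) = (U + (4*U)/(-3 + 3*U))*(14 + z) = (U + 4*U/(-3 + 3*U))*(14 + z) = (14 + z)*(U + 4*U/(-3 + 3*U)))
60*K(b(-4, -3), -18) = 60*((⅓)*(-4)*(14 - 18 + 42*(-4) + 3*(-4)*(-18))/(-1 - 4)) = 60*((⅓)*(-4)*(14 - 18 - 168 + 216)/(-5)) = 60*((⅓)*(-4)*(-⅕)*44) = 60*(176/15) = 704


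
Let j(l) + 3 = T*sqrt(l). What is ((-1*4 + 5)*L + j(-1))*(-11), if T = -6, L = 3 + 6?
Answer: -66 + 66*I ≈ -66.0 + 66.0*I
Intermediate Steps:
L = 9
j(l) = -3 - 6*sqrt(l)
((-1*4 + 5)*L + j(-1))*(-11) = ((-1*4 + 5)*9 + (-3 - 6*I))*(-11) = ((-4 + 5)*9 + (-3 - 6*I))*(-11) = (1*9 + (-3 - 6*I))*(-11) = (9 + (-3 - 6*I))*(-11) = (6 - 6*I)*(-11) = -66 + 66*I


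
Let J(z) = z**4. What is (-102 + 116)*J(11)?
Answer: 204974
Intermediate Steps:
(-102 + 116)*J(11) = (-102 + 116)*11**4 = 14*14641 = 204974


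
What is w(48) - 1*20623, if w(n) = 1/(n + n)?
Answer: -1979807/96 ≈ -20623.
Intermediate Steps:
w(n) = 1/(2*n)
w(48) - 1*20623 = (1/2)/48 - 1*20623 = (1/2)*(1/48) - 20623 = 1/96 - 20623 = -1979807/96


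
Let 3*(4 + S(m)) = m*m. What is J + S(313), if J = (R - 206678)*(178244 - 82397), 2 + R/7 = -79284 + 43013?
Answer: -132438123692/3 ≈ -4.4146e+10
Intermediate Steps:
S(m) = -4 + m²/3 (S(m) = -4 + (m*m)/3 = -4 + m²/3)
R = -253911 (R = -14 + 7*(-79284 + 43013) = -14 + 7*(-36271) = -14 - 253897 = -253911)
J = -44146073883 (J = (-253911 - 206678)*(178244 - 82397) = -460589*95847 = -44146073883)
J + S(313) = -44146073883 + (-4 + (⅓)*313²) = -44146073883 + (-4 + (⅓)*97969) = -44146073883 + (-4 + 97969/3) = -44146073883 + 97957/3 = -132438123692/3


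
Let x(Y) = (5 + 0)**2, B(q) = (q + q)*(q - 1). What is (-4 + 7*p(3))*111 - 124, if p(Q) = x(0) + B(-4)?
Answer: 49937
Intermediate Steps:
B(q) = 2*q*(-1 + q) (B(q) = (2*q)*(-1 + q) = 2*q*(-1 + q))
x(Y) = 25 (x(Y) = 5**2 = 25)
p(Q) = 65 (p(Q) = 25 + 2*(-4)*(-1 - 4) = 25 + 2*(-4)*(-5) = 25 + 40 = 65)
(-4 + 7*p(3))*111 - 124 = (-4 + 7*65)*111 - 124 = (-4 + 455)*111 - 124 = 451*111 - 124 = 50061 - 124 = 49937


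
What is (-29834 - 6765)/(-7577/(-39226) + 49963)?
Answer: -1435632374/1959856215 ≈ -0.73252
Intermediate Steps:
(-29834 - 6765)/(-7577/(-39226) + 49963) = -36599/(-7577*(-1/39226) + 49963) = -36599/(7577/39226 + 49963) = -36599/1959856215/39226 = -36599*39226/1959856215 = -1435632374/1959856215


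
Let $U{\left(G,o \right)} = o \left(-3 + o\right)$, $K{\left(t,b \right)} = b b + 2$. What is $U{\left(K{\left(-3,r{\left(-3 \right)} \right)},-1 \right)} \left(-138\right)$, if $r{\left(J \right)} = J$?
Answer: $-552$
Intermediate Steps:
$K{\left(t,b \right)} = 2 + b^{2}$ ($K{\left(t,b \right)} = b^{2} + 2 = 2 + b^{2}$)
$U{\left(K{\left(-3,r{\left(-3 \right)} \right)},-1 \right)} \left(-138\right) = - (-3 - 1) \left(-138\right) = \left(-1\right) \left(-4\right) \left(-138\right) = 4 \left(-138\right) = -552$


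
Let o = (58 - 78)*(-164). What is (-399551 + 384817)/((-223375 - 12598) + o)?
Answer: 14734/232693 ≈ 0.063319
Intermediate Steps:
o = 3280 (o = -20*(-164) = 3280)
(-399551 + 384817)/((-223375 - 12598) + o) = (-399551 + 384817)/((-223375 - 12598) + 3280) = -14734/(-235973 + 3280) = -14734/(-232693) = -14734*(-1/232693) = 14734/232693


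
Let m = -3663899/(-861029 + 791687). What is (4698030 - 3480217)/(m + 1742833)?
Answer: 84445589046/120855189785 ≈ 0.69873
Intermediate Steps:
m = 3663899/69342 (m = -3663899/(-69342) = -3663899*(-1/69342) = 3663899/69342 ≈ 52.838)
(4698030 - 3480217)/(m + 1742833) = (4698030 - 3480217)/(3663899/69342 + 1742833) = 1217813/(120855189785/69342) = 1217813*(69342/120855189785) = 84445589046/120855189785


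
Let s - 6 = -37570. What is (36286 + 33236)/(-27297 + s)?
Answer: -69522/64861 ≈ -1.0719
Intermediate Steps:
s = -37564 (s = 6 - 37570 = -37564)
(36286 + 33236)/(-27297 + s) = (36286 + 33236)/(-27297 - 37564) = 69522/(-64861) = 69522*(-1/64861) = -69522/64861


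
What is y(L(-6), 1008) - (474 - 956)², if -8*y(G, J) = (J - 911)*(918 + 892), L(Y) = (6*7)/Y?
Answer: -1017081/4 ≈ -2.5427e+5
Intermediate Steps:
L(Y) = 42/Y
y(G, J) = 824455/4 - 905*J/4 (y(G, J) = -(J - 911)*(918 + 892)/8 = -(-911 + J)*1810/8 = -(-1648910 + 1810*J)/8 = 824455/4 - 905*J/4)
y(L(-6), 1008) - (474 - 956)² = (824455/4 - 905/4*1008) - (474 - 956)² = (824455/4 - 228060) - 1*(-482)² = -87785/4 - 1*232324 = -87785/4 - 232324 = -1017081/4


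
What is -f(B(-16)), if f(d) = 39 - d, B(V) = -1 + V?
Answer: -56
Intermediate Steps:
-f(B(-16)) = -(39 - (-1 - 16)) = -(39 - 1*(-17)) = -(39 + 17) = -1*56 = -56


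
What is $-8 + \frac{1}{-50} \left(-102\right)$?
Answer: $- \frac{149}{25} \approx -5.96$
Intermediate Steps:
$-8 + \frac{1}{-50} \left(-102\right) = -8 - - \frac{51}{25} = -8 + \frac{51}{25} = - \frac{149}{25}$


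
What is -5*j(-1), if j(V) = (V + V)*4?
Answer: 40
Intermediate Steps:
j(V) = 8*V (j(V) = (2*V)*4 = 8*V)
-5*j(-1) = -40*(-1) = -5*(-8) = 40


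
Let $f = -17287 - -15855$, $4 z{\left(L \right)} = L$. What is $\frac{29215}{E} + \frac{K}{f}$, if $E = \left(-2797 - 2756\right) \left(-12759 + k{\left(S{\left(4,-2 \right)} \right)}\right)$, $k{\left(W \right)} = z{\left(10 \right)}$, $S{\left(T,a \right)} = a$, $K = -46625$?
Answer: $\frac{6605619421385}{202876722648} \approx 32.56$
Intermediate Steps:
$z{\left(L \right)} = \frac{L}{4}$
$f = -1432$ ($f = -17287 + 15855 = -1432$)
$k{\left(W \right)} = \frac{5}{2}$ ($k{\left(W \right)} = \frac{1}{4} \cdot 10 = \frac{5}{2}$)
$E = \frac{141673689}{2}$ ($E = \left(-2797 - 2756\right) \left(-12759 + \frac{5}{2}\right) = \left(-5553\right) \left(- \frac{25513}{2}\right) = \frac{141673689}{2} \approx 7.0837 \cdot 10^{7}$)
$\frac{29215}{E} + \frac{K}{f} = \frac{29215}{\frac{141673689}{2}} - \frac{46625}{-1432} = 29215 \cdot \frac{2}{141673689} - - \frac{46625}{1432} = \frac{58430}{141673689} + \frac{46625}{1432} = \frac{6605619421385}{202876722648}$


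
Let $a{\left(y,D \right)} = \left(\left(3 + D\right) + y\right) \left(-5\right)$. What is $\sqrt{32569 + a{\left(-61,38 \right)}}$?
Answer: $\sqrt{32669} \approx 180.75$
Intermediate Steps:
$a{\left(y,D \right)} = -15 - 5 D - 5 y$ ($a{\left(y,D \right)} = \left(3 + D + y\right) \left(-5\right) = -15 - 5 D - 5 y$)
$\sqrt{32569 + a{\left(-61,38 \right)}} = \sqrt{32569 - -100} = \sqrt{32569 + 100} = \sqrt{32669}$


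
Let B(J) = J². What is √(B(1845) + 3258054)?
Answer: 3*√740231 ≈ 2581.1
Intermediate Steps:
√(B(1845) + 3258054) = √(1845² + 3258054) = √(3404025 + 3258054) = √6662079 = 3*√740231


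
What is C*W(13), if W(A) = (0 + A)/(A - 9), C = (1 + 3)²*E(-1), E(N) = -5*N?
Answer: 260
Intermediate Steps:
C = 80 (C = (1 + 3)²*(-5*(-1)) = 4²*5 = 16*5 = 80)
W(A) = A/(-9 + A)
C*W(13) = 80*(13/(-9 + 13)) = 80*(13/4) = 260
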